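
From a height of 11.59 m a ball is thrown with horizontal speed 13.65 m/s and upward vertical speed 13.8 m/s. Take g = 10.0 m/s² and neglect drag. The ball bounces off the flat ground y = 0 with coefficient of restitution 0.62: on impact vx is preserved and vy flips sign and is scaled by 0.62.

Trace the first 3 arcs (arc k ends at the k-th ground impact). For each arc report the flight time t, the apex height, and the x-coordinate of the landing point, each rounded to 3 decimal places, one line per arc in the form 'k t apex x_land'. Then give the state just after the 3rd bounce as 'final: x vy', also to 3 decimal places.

1 3.435 21.112 46.886
2 2.548 8.115 81.666
3 1.580 3.120 103.230
final: 103.230 4.897

Arc 1: start y=11.590, vy=13.800 → t=3.435, apex=21.112, x_land=46.886, impact vy=-20.548
  bounce: vy ← 0.62·20.548 = 12.740
Arc 2: start y=0.000, vy=12.740 → t=2.548, apex=8.115, x_land=81.666, impact vy=-12.740
  bounce: vy ← 0.62·12.740 = 7.899
Arc 3: start y=0.000, vy=7.899 → t=1.580, apex=3.120, x_land=103.230, impact vy=-7.899
  bounce: vy ← 0.62·7.899 = 4.897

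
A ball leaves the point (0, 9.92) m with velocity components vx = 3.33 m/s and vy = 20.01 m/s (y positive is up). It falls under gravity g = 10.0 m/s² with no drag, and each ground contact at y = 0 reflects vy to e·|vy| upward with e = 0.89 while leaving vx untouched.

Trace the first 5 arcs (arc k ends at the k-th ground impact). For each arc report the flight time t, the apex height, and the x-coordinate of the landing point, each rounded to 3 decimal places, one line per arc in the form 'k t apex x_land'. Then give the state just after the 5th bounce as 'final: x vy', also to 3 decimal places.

1 4.448 29.940 14.812
2 4.356 23.715 29.317
3 3.877 18.785 42.226
4 3.450 14.880 53.715
5 3.071 11.786 63.940
final: 63.940 13.664

Arc 1: start y=9.920, vy=20.010 → t=4.448, apex=29.940, x_land=14.812, impact vy=-24.470
  bounce: vy ← 0.89·24.470 = 21.779
Arc 2: start y=0.000, vy=21.779 → t=4.356, apex=23.715, x_land=29.317, impact vy=-21.779
  bounce: vy ← 0.89·21.779 = 19.383
Arc 3: start y=0.000, vy=19.383 → t=3.877, apex=18.785, x_land=42.226, impact vy=-19.383
  bounce: vy ← 0.89·19.383 = 17.251
Arc 4: start y=0.000, vy=17.251 → t=3.450, apex=14.880, x_land=53.715, impact vy=-17.251
  bounce: vy ← 0.89·17.251 = 15.353
Arc 5: start y=0.000, vy=15.353 → t=3.071, apex=11.786, x_land=63.940, impact vy=-15.353
  bounce: vy ← 0.89·15.353 = 13.664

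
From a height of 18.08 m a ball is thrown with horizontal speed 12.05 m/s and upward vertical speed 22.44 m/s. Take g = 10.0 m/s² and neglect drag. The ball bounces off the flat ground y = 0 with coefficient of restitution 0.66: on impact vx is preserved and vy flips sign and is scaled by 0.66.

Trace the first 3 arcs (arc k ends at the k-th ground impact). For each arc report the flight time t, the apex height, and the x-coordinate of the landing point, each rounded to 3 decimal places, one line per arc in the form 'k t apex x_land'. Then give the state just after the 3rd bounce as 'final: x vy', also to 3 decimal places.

Arc 1: start y=18.080, vy=22.440 → t=5.185, apex=43.258, x_land=62.483, impact vy=-29.413
  bounce: vy ← 0.66·29.413 = 19.413
Arc 2: start y=0.000, vy=19.413 → t=3.883, apex=18.843, x_land=109.269, impact vy=-19.413
  bounce: vy ← 0.66·19.413 = 12.813
Arc 3: start y=0.000, vy=12.813 → t=2.563, apex=8.208, x_land=140.147, impact vy=-12.813
  bounce: vy ← 0.66·12.813 = 8.456

1 5.185 43.258 62.483
2 3.883 18.843 109.269
3 2.563 8.208 140.147
final: 140.147 8.456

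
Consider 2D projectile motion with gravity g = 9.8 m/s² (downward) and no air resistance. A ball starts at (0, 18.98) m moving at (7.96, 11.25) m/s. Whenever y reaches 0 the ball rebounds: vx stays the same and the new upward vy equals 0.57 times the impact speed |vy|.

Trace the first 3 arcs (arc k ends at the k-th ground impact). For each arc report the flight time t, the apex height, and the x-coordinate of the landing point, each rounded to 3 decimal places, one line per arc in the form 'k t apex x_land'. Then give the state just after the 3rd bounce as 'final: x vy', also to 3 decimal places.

Arc 1: start y=18.980, vy=11.250 → t=3.426, apex=25.437, x_land=27.274, impact vy=-22.329
  bounce: vy ← 0.57·22.329 = 12.727
Arc 2: start y=0.000, vy=12.727 → t=2.597, apex=8.265, x_land=47.950, impact vy=-12.727
  bounce: vy ← 0.57·12.727 = 7.255
Arc 3: start y=0.000, vy=7.255 → t=1.481, apex=2.685, x_land=59.735, impact vy=-7.255
  bounce: vy ← 0.57·7.255 = 4.135

1 3.426 25.437 27.274
2 2.597 8.265 47.950
3 1.481 2.685 59.735
final: 59.735 4.135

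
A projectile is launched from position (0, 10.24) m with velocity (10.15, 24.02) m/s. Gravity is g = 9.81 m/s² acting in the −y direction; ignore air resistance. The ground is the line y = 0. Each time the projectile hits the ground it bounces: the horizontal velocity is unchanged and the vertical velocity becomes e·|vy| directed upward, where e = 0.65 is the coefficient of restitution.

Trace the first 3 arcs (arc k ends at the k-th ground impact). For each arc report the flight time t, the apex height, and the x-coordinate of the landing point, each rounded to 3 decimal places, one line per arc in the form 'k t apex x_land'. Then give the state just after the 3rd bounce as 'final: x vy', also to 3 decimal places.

1 5.292 39.647 53.709
2 3.696 16.751 91.223
3 2.402 7.077 115.608
final: 115.608 7.659

Arc 1: start y=10.240, vy=24.020 → t=5.292, apex=39.647, x_land=53.709, impact vy=-27.890
  bounce: vy ← 0.65·27.890 = 18.129
Arc 2: start y=0.000, vy=18.129 → t=3.696, apex=16.751, x_land=91.223, impact vy=-18.129
  bounce: vy ← 0.65·18.129 = 11.784
Arc 3: start y=0.000, vy=11.784 → t=2.402, apex=7.077, x_land=115.608, impact vy=-11.784
  bounce: vy ← 0.65·11.784 = 7.659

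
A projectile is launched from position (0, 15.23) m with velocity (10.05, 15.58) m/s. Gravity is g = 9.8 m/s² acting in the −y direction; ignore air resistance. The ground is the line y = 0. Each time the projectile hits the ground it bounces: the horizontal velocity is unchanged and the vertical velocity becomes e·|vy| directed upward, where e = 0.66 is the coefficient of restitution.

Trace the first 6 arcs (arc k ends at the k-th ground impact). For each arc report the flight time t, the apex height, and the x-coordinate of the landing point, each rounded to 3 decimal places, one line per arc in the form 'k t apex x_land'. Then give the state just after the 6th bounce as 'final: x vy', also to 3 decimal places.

1 3.964 27.615 39.836
2 3.134 12.029 71.328
3 2.068 5.240 92.114
4 1.365 2.282 105.832
5 0.901 0.994 114.886
6 0.595 0.433 120.862
final: 120.862 1.923

Arc 1: start y=15.230, vy=15.580 → t=3.964, apex=27.615, x_land=39.836, impact vy=-23.265
  bounce: vy ← 0.66·23.265 = 15.355
Arc 2: start y=0.000, vy=15.355 → t=3.134, apex=12.029, x_land=71.328, impact vy=-15.355
  bounce: vy ← 0.66·15.355 = 10.134
Arc 3: start y=0.000, vy=10.134 → t=2.068, apex=5.240, x_land=92.114, impact vy=-10.134
  bounce: vy ← 0.66·10.134 = 6.688
Arc 4: start y=0.000, vy=6.688 → t=1.365, apex=2.282, x_land=105.832, impact vy=-6.688
  bounce: vy ← 0.66·6.688 = 4.414
Arc 5: start y=0.000, vy=4.414 → t=0.901, apex=0.994, x_land=114.886, impact vy=-4.414
  bounce: vy ← 0.66·4.414 = 2.914
Arc 6: start y=0.000, vy=2.914 → t=0.595, apex=0.433, x_land=120.862, impact vy=-2.914
  bounce: vy ← 0.66·2.914 = 1.923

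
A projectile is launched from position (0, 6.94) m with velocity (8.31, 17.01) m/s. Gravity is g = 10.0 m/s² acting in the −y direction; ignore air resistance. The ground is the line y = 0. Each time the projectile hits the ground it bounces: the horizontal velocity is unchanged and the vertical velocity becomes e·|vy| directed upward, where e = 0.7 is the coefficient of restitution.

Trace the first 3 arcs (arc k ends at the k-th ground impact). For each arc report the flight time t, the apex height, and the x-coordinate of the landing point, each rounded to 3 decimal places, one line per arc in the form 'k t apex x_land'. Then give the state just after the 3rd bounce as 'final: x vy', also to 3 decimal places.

1 3.770 21.407 31.330
2 2.897 10.489 55.403
3 2.028 5.140 72.253
final: 72.253 7.097

Arc 1: start y=6.940, vy=17.010 → t=3.770, apex=21.407, x_land=31.330, impact vy=-20.692
  bounce: vy ← 0.7·20.692 = 14.484
Arc 2: start y=0.000, vy=14.484 → t=2.897, apex=10.489, x_land=55.403, impact vy=-14.484
  bounce: vy ← 0.7·14.484 = 10.139
Arc 3: start y=0.000, vy=10.139 → t=2.028, apex=5.140, x_land=72.253, impact vy=-10.139
  bounce: vy ← 0.7·10.139 = 7.097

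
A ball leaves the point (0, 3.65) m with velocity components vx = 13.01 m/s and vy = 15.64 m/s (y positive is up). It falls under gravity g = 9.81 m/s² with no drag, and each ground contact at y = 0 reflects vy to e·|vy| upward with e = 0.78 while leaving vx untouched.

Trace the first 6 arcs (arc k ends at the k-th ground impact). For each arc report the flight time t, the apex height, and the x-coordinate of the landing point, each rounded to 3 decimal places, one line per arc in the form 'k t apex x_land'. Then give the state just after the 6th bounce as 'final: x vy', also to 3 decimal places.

1 3.407 16.117 44.325
2 2.828 9.806 81.115
3 2.206 5.966 109.811
4 1.720 3.630 132.194
5 1.342 2.208 149.653
6 1.047 1.344 163.271
final: 163.271 4.005

Arc 1: start y=3.650, vy=15.640 → t=3.407, apex=16.117, x_land=44.325, impact vy=-17.783
  bounce: vy ← 0.78·17.783 = 13.870
Arc 2: start y=0.000, vy=13.870 → t=2.828, apex=9.806, x_land=81.115, impact vy=-13.870
  bounce: vy ← 0.78·13.870 = 10.819
Arc 3: start y=0.000, vy=10.819 → t=2.206, apex=5.966, x_land=109.811, impact vy=-10.819
  bounce: vy ← 0.78·10.819 = 8.439
Arc 4: start y=0.000, vy=8.439 → t=1.720, apex=3.630, x_land=132.194, impact vy=-8.439
  bounce: vy ← 0.78·8.439 = 6.582
Arc 5: start y=0.000, vy=6.582 → t=1.342, apex=2.208, x_land=149.653, impact vy=-6.582
  bounce: vy ← 0.78·6.582 = 5.134
Arc 6: start y=0.000, vy=5.134 → t=1.047, apex=1.344, x_land=163.271, impact vy=-5.134
  bounce: vy ← 0.78·5.134 = 4.005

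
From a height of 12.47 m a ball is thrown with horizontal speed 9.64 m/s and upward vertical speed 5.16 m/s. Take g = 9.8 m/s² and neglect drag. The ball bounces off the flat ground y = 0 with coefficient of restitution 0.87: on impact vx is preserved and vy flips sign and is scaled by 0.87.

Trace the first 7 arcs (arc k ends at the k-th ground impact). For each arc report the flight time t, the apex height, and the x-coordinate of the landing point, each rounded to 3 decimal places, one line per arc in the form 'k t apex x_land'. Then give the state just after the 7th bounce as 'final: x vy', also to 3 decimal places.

Arc 1: start y=12.470, vy=5.160 → t=2.206, apex=13.828, x_land=21.270, impact vy=-16.463
  bounce: vy ← 0.87·16.463 = 14.323
Arc 2: start y=0.000, vy=14.323 → t=2.923, apex=10.467, x_land=49.448, impact vy=-14.323
  bounce: vy ← 0.87·14.323 = 12.461
Arc 3: start y=0.000, vy=12.461 → t=2.543, apex=7.922, x_land=73.964, impact vy=-12.461
  bounce: vy ← 0.87·12.461 = 10.841
Arc 4: start y=0.000, vy=10.841 → t=2.212, apex=5.996, x_land=95.292, impact vy=-10.841
  bounce: vy ← 0.87·10.841 = 9.432
Arc 5: start y=0.000, vy=9.432 → t=1.925, apex=4.539, x_land=113.847, impact vy=-9.432
  bounce: vy ← 0.87·9.432 = 8.206
Arc 6: start y=0.000, vy=8.206 → t=1.675, apex=3.435, x_land=129.991, impact vy=-8.206
  bounce: vy ← 0.87·8.206 = 7.139
Arc 7: start y=0.000, vy=7.139 → t=1.457, apex=2.600, x_land=144.035, impact vy=-7.139
  bounce: vy ← 0.87·7.139 = 6.211

1 2.206 13.828 21.270
2 2.923 10.467 49.448
3 2.543 7.922 73.964
4 2.212 5.996 95.292
5 1.925 4.539 113.847
6 1.675 3.435 129.991
7 1.457 2.600 144.035
final: 144.035 6.211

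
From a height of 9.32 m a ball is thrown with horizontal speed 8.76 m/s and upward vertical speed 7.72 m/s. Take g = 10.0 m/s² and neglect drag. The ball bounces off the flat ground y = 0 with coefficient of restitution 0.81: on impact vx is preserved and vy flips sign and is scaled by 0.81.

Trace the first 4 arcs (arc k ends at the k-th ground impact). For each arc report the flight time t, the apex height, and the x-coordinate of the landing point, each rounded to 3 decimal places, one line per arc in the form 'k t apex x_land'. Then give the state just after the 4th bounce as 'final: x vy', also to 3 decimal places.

Arc 1: start y=9.320, vy=7.720 → t=2.340, apex=12.300, x_land=20.502, impact vy=-15.684
  bounce: vy ← 0.81·15.684 = 12.704
Arc 2: start y=0.000, vy=12.704 → t=2.541, apex=8.070, x_land=42.760, impact vy=-12.704
  bounce: vy ← 0.81·12.704 = 10.290
Arc 3: start y=0.000, vy=10.290 → t=2.058, apex=5.295, x_land=60.789, impact vy=-10.290
  bounce: vy ← 0.81·10.290 = 8.335
Arc 4: start y=0.000, vy=8.335 → t=1.667, apex=3.474, x_land=75.393, impact vy=-8.335
  bounce: vy ← 0.81·8.335 = 6.752

1 2.340 12.300 20.502
2 2.541 8.070 42.760
3 2.058 5.295 60.789
4 1.667 3.474 75.393
final: 75.393 6.752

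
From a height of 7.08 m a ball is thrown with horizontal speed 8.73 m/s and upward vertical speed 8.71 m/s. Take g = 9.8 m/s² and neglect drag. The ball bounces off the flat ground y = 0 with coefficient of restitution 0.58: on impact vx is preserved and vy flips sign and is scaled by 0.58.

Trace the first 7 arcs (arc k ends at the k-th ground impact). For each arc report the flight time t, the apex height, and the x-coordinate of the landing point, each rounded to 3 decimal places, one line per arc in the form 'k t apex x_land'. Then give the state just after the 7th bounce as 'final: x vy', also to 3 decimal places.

1 2.384 10.951 20.810
2 1.734 3.684 35.949
3 1.006 1.239 44.729
4 0.583 0.417 49.822
5 0.338 0.140 52.776
6 0.196 0.047 54.489
7 0.114 0.016 55.483
final: 55.483 0.323

Arc 1: start y=7.080, vy=8.710 → t=2.384, apex=10.951, x_land=20.810, impact vy=-14.650
  bounce: vy ← 0.58·14.650 = 8.497
Arc 2: start y=0.000, vy=8.497 → t=1.734, apex=3.684, x_land=35.949, impact vy=-8.497
  bounce: vy ← 0.58·8.497 = 4.928
Arc 3: start y=0.000, vy=4.928 → t=1.006, apex=1.239, x_land=44.729, impact vy=-4.928
  bounce: vy ← 0.58·4.928 = 2.858
Arc 4: start y=0.000, vy=2.858 → t=0.583, apex=0.417, x_land=49.822, impact vy=-2.858
  bounce: vy ← 0.58·2.858 = 1.658
Arc 5: start y=0.000, vy=1.658 → t=0.338, apex=0.140, x_land=52.776, impact vy=-1.658
  bounce: vy ← 0.58·1.658 = 0.962
Arc 6: start y=0.000, vy=0.962 → t=0.196, apex=0.047, x_land=54.489, impact vy=-0.962
  bounce: vy ← 0.58·0.962 = 0.558
Arc 7: start y=0.000, vy=0.558 → t=0.114, apex=0.016, x_land=55.483, impact vy=-0.558
  bounce: vy ← 0.58·0.558 = 0.323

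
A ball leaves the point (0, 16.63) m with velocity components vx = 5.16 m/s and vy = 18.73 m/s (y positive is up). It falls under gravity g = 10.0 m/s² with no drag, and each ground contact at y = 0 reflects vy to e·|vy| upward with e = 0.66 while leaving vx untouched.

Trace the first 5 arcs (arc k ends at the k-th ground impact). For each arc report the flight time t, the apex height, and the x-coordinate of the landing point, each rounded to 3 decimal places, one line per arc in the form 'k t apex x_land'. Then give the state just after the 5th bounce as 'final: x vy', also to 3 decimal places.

Arc 1: start y=16.630, vy=18.730 → t=4.487, apex=34.171, x_land=23.154, impact vy=-26.142
  bounce: vy ← 0.66·26.142 = 17.254
Arc 2: start y=0.000, vy=17.254 → t=3.451, apex=14.885, x_land=40.960, impact vy=-17.254
  bounce: vy ← 0.66·17.254 = 11.388
Arc 3: start y=0.000, vy=11.388 → t=2.278, apex=6.484, x_land=52.712, impact vy=-11.388
  bounce: vy ← 0.66·11.388 = 7.516
Arc 4: start y=0.000, vy=7.516 → t=1.503, apex=2.824, x_land=60.468, impact vy=-7.516
  bounce: vy ← 0.66·7.516 = 4.960
Arc 5: start y=0.000, vy=4.960 → t=0.992, apex=1.230, x_land=65.587, impact vy=-4.960
  bounce: vy ← 0.66·4.960 = 3.274

1 4.487 34.171 23.154
2 3.451 14.885 40.960
3 2.278 6.484 52.712
4 1.503 2.824 60.468
5 0.992 1.230 65.587
final: 65.587 3.274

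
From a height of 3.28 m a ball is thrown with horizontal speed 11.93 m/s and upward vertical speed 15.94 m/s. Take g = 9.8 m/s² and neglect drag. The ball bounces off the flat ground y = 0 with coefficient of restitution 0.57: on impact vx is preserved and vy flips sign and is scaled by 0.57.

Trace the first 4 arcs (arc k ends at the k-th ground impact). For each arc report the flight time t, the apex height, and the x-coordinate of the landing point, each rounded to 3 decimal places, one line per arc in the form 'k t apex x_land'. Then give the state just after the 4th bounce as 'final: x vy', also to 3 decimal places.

1 3.447 16.243 41.126
2 2.076 5.277 65.888
3 1.183 1.715 80.002
4 0.674 0.557 88.047
final: 88.047 1.884

Arc 1: start y=3.280, vy=15.940 → t=3.447, apex=16.243, x_land=41.126, impact vy=-17.843
  bounce: vy ← 0.57·17.843 = 10.170
Arc 2: start y=0.000, vy=10.170 → t=2.076, apex=5.277, x_land=65.888, impact vy=-10.170
  bounce: vy ← 0.57·10.170 = 5.797
Arc 3: start y=0.000, vy=5.797 → t=1.183, apex=1.715, x_land=80.002, impact vy=-5.797
  bounce: vy ← 0.57·5.797 = 3.304
Arc 4: start y=0.000, vy=3.304 → t=0.674, apex=0.557, x_land=88.047, impact vy=-3.304
  bounce: vy ← 0.57·3.304 = 1.884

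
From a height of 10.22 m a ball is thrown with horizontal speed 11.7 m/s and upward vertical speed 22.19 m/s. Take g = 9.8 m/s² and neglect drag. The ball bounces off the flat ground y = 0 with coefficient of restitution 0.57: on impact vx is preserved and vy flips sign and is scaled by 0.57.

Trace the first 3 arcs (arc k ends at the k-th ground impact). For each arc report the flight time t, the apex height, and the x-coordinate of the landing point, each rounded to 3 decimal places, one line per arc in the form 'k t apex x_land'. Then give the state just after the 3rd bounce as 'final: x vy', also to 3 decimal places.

Arc 1: start y=10.220, vy=22.190 → t=4.950, apex=35.342, x_land=57.914, impact vy=-26.319
  bounce: vy ← 0.57·26.319 = 15.002
Arc 2: start y=0.000, vy=15.002 → t=3.062, apex=11.483, x_land=93.735, impact vy=-15.002
  bounce: vy ← 0.57·15.002 = 8.551
Arc 3: start y=0.000, vy=8.551 → t=1.745, apex=3.731, x_land=114.153, impact vy=-8.551
  bounce: vy ← 0.57·8.551 = 4.874

1 4.950 35.342 57.914
2 3.062 11.483 93.735
3 1.745 3.731 114.153
final: 114.153 4.874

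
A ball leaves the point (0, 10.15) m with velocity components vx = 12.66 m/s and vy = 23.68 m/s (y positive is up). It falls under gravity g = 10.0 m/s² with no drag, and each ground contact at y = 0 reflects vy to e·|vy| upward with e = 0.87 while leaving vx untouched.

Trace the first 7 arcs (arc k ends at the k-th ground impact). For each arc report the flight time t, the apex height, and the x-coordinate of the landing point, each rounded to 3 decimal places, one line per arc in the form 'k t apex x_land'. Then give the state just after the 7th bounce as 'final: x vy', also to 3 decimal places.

Arc 1: start y=10.150, vy=23.680 → t=5.132, apex=38.187, x_land=64.966, impact vy=-27.636
  bounce: vy ← 0.87·27.636 = 24.043
Arc 2: start y=0.000, vy=24.043 → t=4.809, apex=28.904, x_land=125.843, impact vy=-24.043
  bounce: vy ← 0.87·24.043 = 20.918
Arc 3: start y=0.000, vy=20.918 → t=4.184, apex=21.877, x_land=178.807, impact vy=-20.918
  bounce: vy ← 0.87·20.918 = 18.198
Arc 4: start y=0.000, vy=18.198 → t=3.640, apex=16.559, x_land=224.885, impact vy=-18.198
  bounce: vy ← 0.87·18.198 = 15.833
Arc 5: start y=0.000, vy=15.833 → t=3.167, apex=12.533, x_land=264.973, impact vy=-15.833
  bounce: vy ← 0.87·15.833 = 13.774
Arc 6: start y=0.000, vy=13.774 → t=2.755, apex=9.487, x_land=299.849, impact vy=-13.774
  bounce: vy ← 0.87·13.774 = 11.984
Arc 7: start y=0.000, vy=11.984 → t=2.397, apex=7.180, x_land=330.192, impact vy=-11.984
  bounce: vy ← 0.87·11.984 = 10.426

1 5.132 38.187 64.966
2 4.809 28.904 125.843
3 4.184 21.877 178.807
4 3.640 16.559 224.885
5 3.167 12.533 264.973
6 2.755 9.487 299.849
7 2.397 7.180 330.192
final: 330.192 10.426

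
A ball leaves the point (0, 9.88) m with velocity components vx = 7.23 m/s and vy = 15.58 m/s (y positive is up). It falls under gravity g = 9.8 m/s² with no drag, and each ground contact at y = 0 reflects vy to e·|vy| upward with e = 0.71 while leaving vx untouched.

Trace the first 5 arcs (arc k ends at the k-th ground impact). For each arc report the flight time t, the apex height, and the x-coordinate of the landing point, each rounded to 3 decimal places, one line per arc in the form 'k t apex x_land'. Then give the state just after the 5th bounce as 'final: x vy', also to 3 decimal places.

Arc 1: start y=9.880, vy=15.580 → t=3.721, apex=22.265, x_land=26.906, impact vy=-20.890
  bounce: vy ← 0.71·20.890 = 14.832
Arc 2: start y=0.000, vy=14.832 → t=3.027, apex=11.224, x_land=48.790, impact vy=-14.832
  bounce: vy ← 0.71·14.832 = 10.531
Arc 3: start y=0.000, vy=10.531 → t=2.149, apex=5.658, x_land=64.328, impact vy=-10.531
  bounce: vy ← 0.71·10.531 = 7.477
Arc 4: start y=0.000, vy=7.477 → t=1.526, apex=2.852, x_land=75.360, impact vy=-7.477
  bounce: vy ← 0.71·7.477 = 5.308
Arc 5: start y=0.000, vy=5.308 → t=1.083, apex=1.438, x_land=83.193, impact vy=-5.308
  bounce: vy ← 0.71·5.308 = 3.769

1 3.721 22.265 26.906
2 3.027 11.224 48.790
3 2.149 5.658 64.328
4 1.526 2.852 75.360
5 1.083 1.438 83.193
final: 83.193 3.769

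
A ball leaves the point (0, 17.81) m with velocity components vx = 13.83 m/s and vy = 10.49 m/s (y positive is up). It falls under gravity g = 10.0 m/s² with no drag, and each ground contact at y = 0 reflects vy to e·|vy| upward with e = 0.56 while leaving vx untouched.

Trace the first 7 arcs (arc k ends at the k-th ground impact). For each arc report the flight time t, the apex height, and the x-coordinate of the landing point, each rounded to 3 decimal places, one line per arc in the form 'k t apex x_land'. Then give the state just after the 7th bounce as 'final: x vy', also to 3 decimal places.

1 3.208 23.312 44.370
2 2.418 7.311 77.816
3 1.354 2.293 96.546
4 0.758 0.719 107.035
5 0.425 0.225 112.908
6 0.238 0.071 116.198
7 0.133 0.022 118.040
final: 118.040 0.373

Arc 1: start y=17.810, vy=10.490 → t=3.208, apex=23.312, x_land=44.370, impact vy=-21.593
  bounce: vy ← 0.56·21.593 = 12.092
Arc 2: start y=0.000, vy=12.092 → t=2.418, apex=7.311, x_land=77.816, impact vy=-12.092
  bounce: vy ← 0.56·12.092 = 6.771
Arc 3: start y=0.000, vy=6.771 → t=1.354, apex=2.293, x_land=96.546, impact vy=-6.771
  bounce: vy ← 0.56·6.771 = 3.792
Arc 4: start y=0.000, vy=3.792 → t=0.758, apex=0.719, x_land=107.035, impact vy=-3.792
  bounce: vy ← 0.56·3.792 = 2.124
Arc 5: start y=0.000, vy=2.124 → t=0.425, apex=0.225, x_land=112.908, impact vy=-2.124
  bounce: vy ← 0.56·2.124 = 1.189
Arc 6: start y=0.000, vy=1.189 → t=0.238, apex=0.071, x_land=116.198, impact vy=-1.189
  bounce: vy ← 0.56·1.189 = 0.666
Arc 7: start y=0.000, vy=0.666 → t=0.133, apex=0.022, x_land=118.040, impact vy=-0.666
  bounce: vy ← 0.56·0.666 = 0.373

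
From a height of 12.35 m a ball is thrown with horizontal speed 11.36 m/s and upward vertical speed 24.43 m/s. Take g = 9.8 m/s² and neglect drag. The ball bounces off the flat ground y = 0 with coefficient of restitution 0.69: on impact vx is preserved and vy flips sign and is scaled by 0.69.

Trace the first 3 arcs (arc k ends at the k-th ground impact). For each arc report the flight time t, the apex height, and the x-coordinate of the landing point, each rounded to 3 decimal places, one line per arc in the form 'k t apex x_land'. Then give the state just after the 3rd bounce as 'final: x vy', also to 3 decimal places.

1 5.448 42.800 61.893
2 4.079 20.377 108.225
3 2.814 9.702 140.194
final: 140.194 9.515

Arc 1: start y=12.350, vy=24.430 → t=5.448, apex=42.800, x_land=61.893, impact vy=-28.964
  bounce: vy ← 0.69·28.964 = 19.985
Arc 2: start y=0.000, vy=19.985 → t=4.079, apex=20.377, x_land=108.225, impact vy=-19.985
  bounce: vy ← 0.69·19.985 = 13.790
Arc 3: start y=0.000, vy=13.790 → t=2.814, apex=9.702, x_land=140.194, impact vy=-13.790
  bounce: vy ← 0.69·13.790 = 9.515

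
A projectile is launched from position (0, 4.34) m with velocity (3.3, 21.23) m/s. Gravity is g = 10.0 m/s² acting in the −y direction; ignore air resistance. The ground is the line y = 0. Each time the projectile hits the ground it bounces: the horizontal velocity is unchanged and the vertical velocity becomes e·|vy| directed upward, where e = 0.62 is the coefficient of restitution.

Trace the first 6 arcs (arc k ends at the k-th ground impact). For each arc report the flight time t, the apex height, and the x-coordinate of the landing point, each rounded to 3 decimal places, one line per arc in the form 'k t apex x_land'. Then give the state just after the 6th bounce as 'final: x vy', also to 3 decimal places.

1 4.441 26.876 14.657
2 2.875 10.331 24.144
3 1.782 3.971 30.026
4 1.105 1.527 33.673
5 0.685 0.587 35.934
6 0.425 0.226 37.335
final: 37.335 1.317

Arc 1: start y=4.340, vy=21.230 → t=4.441, apex=26.876, x_land=14.657, impact vy=-23.184
  bounce: vy ← 0.62·23.184 = 14.374
Arc 2: start y=0.000, vy=14.374 → t=2.875, apex=10.331, x_land=24.144, impact vy=-14.374
  bounce: vy ← 0.62·14.374 = 8.912
Arc 3: start y=0.000, vy=8.912 → t=1.782, apex=3.971, x_land=30.026, impact vy=-8.912
  bounce: vy ← 0.62·8.912 = 5.525
Arc 4: start y=0.000, vy=5.525 → t=1.105, apex=1.527, x_land=33.673, impact vy=-5.525
  bounce: vy ← 0.62·5.525 = 3.426
Arc 5: start y=0.000, vy=3.426 → t=0.685, apex=0.587, x_land=35.934, impact vy=-3.426
  bounce: vy ← 0.62·3.426 = 2.124
Arc 6: start y=0.000, vy=2.124 → t=0.425, apex=0.226, x_land=37.335, impact vy=-2.124
  bounce: vy ← 0.62·2.124 = 1.317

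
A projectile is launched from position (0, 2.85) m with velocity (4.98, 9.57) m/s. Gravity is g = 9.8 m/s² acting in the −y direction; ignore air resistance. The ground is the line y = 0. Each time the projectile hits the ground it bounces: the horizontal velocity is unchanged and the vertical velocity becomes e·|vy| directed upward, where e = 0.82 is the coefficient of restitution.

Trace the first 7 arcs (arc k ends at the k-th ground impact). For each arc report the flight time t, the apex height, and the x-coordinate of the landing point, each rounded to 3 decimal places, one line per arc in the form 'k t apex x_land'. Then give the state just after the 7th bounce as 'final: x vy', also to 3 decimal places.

Arc 1: start y=2.850, vy=9.570 → t=2.216, apex=7.523, x_land=11.034, impact vy=-12.143
  bounce: vy ← 0.82·12.143 = 9.957
Arc 2: start y=0.000, vy=9.957 → t=2.032, apex=5.058, x_land=21.153, impact vy=-9.957
  bounce: vy ← 0.82·9.957 = 8.165
Arc 3: start y=0.000, vy=8.165 → t=1.666, apex=3.401, x_land=29.451, impact vy=-8.165
  bounce: vy ← 0.82·8.165 = 6.695
Arc 4: start y=0.000, vy=6.695 → t=1.366, apex=2.287, x_land=36.256, impact vy=-6.695
  bounce: vy ← 0.82·6.695 = 5.490
Arc 5: start y=0.000, vy=5.490 → t=1.120, apex=1.538, x_land=41.835, impact vy=-5.490
  bounce: vy ← 0.82·5.490 = 4.502
Arc 6: start y=0.000, vy=4.502 → t=0.919, apex=1.034, x_land=46.410, impact vy=-4.502
  bounce: vy ← 0.82·4.502 = 3.691
Arc 7: start y=0.000, vy=3.691 → t=0.753, apex=0.695, x_land=50.162, impact vy=-3.691
  bounce: vy ← 0.82·3.691 = 3.027

1 2.216 7.523 11.034
2 2.032 5.058 21.153
3 1.666 3.401 29.451
4 1.366 2.287 36.256
5 1.120 1.538 41.835
6 0.919 1.034 46.410
7 0.753 0.695 50.162
final: 50.162 3.027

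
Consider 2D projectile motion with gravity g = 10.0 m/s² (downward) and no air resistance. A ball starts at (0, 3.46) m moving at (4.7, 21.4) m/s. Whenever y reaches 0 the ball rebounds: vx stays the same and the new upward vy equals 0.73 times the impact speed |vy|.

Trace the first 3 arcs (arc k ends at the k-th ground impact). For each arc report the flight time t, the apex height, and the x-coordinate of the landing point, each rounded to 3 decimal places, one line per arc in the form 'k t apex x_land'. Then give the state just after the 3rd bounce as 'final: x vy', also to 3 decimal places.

1 4.436 26.358 20.849
2 3.352 14.046 36.604
3 2.447 7.485 48.106
final: 48.106 8.932

Arc 1: start y=3.460, vy=21.400 → t=4.436, apex=26.358, x_land=20.849, impact vy=-22.960
  bounce: vy ← 0.73·22.960 = 16.761
Arc 2: start y=0.000, vy=16.761 → t=3.352, apex=14.046, x_land=36.604, impact vy=-16.761
  bounce: vy ← 0.73·16.761 = 12.235
Arc 3: start y=0.000, vy=12.235 → t=2.447, apex=7.485, x_land=48.106, impact vy=-12.235
  bounce: vy ← 0.73·12.235 = 8.932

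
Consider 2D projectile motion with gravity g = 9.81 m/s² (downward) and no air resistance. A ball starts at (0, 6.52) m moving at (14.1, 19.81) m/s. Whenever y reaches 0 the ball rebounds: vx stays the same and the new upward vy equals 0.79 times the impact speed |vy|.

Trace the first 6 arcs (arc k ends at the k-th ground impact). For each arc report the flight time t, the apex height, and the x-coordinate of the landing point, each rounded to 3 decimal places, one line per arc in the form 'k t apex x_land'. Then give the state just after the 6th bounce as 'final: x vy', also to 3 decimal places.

Arc 1: start y=6.520, vy=19.810 → t=4.345, apex=26.522, x_land=61.260, impact vy=-22.811
  bounce: vy ← 0.79·22.811 = 18.021
Arc 2: start y=0.000, vy=18.021 → t=3.674, apex=16.552, x_land=113.064, impact vy=-18.021
  bounce: vy ← 0.79·18.021 = 14.237
Arc 3: start y=0.000, vy=14.237 → t=2.902, apex=10.330, x_land=153.988, impact vy=-14.237
  bounce: vy ← 0.79·14.237 = 11.247
Arc 4: start y=0.000, vy=11.247 → t=2.293, apex=6.447, x_land=186.319, impact vy=-11.247
  bounce: vy ← 0.79·11.247 = 8.885
Arc 5: start y=0.000, vy=8.885 → t=1.811, apex=4.024, x_land=211.860, impact vy=-8.885
  bounce: vy ← 0.79·8.885 = 7.019
Arc 6: start y=0.000, vy=7.019 → t=1.431, apex=2.511, x_land=232.037, impact vy=-7.019
  bounce: vy ← 0.79·7.019 = 5.545

1 4.345 26.522 61.260
2 3.674 16.552 113.064
3 2.902 10.330 153.988
4 2.293 6.447 186.319
5 1.811 4.024 211.860
6 1.431 2.511 232.037
final: 232.037 5.545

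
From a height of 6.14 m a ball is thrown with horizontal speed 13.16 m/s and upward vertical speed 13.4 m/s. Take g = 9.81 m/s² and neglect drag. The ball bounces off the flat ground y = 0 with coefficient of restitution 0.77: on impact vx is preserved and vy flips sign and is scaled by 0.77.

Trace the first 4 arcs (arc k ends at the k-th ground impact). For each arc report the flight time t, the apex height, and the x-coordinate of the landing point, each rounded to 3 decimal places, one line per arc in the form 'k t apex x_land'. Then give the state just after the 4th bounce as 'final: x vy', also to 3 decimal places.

Arc 1: start y=6.140, vy=13.400 → t=3.132, apex=15.292, x_land=41.212, impact vy=-17.321
  bounce: vy ← 0.77·17.321 = 13.337
Arc 2: start y=0.000, vy=13.337 → t=2.719, apex=9.067, x_land=76.996, impact vy=-13.337
  bounce: vy ← 0.77·13.337 = 10.270
Arc 3: start y=0.000, vy=10.270 → t=2.094, apex=5.376, x_land=104.550, impact vy=-10.270
  bounce: vy ← 0.77·10.270 = 7.908
Arc 4: start y=0.000, vy=7.908 → t=1.612, apex=3.187, x_land=125.766, impact vy=-7.908
  bounce: vy ← 0.77·7.908 = 6.089

1 3.132 15.292 41.212
2 2.719 9.067 76.996
3 2.094 5.376 104.550
4 1.612 3.187 125.766
final: 125.766 6.089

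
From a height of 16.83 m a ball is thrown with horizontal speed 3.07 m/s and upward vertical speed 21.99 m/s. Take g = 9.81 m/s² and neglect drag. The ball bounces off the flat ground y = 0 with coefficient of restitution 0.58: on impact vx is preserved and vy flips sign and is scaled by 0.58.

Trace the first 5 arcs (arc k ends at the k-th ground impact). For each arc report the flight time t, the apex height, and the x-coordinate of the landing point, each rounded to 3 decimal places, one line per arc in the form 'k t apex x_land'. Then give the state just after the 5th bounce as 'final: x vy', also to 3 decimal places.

Arc 1: start y=16.830, vy=21.990 → t=5.149, apex=41.476, x_land=15.809, impact vy=-28.527
  bounce: vy ← 0.58·28.527 = 16.545
Arc 2: start y=0.000, vy=16.545 → t=3.373, apex=13.953, x_land=26.165, impact vy=-16.545
  bounce: vy ← 0.58·16.545 = 9.596
Arc 3: start y=0.000, vy=9.596 → t=1.956, apex=4.694, x_land=32.171, impact vy=-9.596
  bounce: vy ← 0.58·9.596 = 5.566
Arc 4: start y=0.000, vy=5.566 → t=1.135, apex=1.579, x_land=35.654, impact vy=-5.566
  bounce: vy ← 0.58·5.566 = 3.228
Arc 5: start y=0.000, vy=3.228 → t=0.658, apex=0.531, x_land=37.675, impact vy=-3.228
  bounce: vy ← 0.58·3.228 = 1.872

1 5.149 41.476 15.809
2 3.373 13.953 26.165
3 1.956 4.694 32.171
4 1.135 1.579 35.654
5 0.658 0.531 37.675
final: 37.675 1.872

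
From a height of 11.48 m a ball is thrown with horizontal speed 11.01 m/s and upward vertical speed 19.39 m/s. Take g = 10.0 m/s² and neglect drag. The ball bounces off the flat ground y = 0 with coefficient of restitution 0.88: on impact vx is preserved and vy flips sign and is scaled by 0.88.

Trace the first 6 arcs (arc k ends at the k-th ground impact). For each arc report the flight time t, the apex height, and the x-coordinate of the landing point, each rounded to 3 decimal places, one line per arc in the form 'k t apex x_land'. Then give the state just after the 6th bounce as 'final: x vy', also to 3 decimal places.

1 4.400 30.279 48.442
2 4.331 23.448 96.127
3 3.811 18.158 138.090
4 3.354 14.062 175.018
5 2.952 10.889 207.514
6 2.597 8.433 236.110
final: 236.110 11.428

Arc 1: start y=11.480, vy=19.390 → t=4.400, apex=30.279, x_land=48.442, impact vy=-24.608
  bounce: vy ← 0.88·24.608 = 21.655
Arc 2: start y=0.000, vy=21.655 → t=4.331, apex=23.448, x_land=96.127, impact vy=-21.655
  bounce: vy ← 0.88·21.655 = 19.057
Arc 3: start y=0.000, vy=19.057 → t=3.811, apex=18.158, x_land=138.090, impact vy=-19.057
  bounce: vy ← 0.88·19.057 = 16.770
Arc 4: start y=0.000, vy=16.770 → t=3.354, apex=14.062, x_land=175.018, impact vy=-16.770
  bounce: vy ← 0.88·16.770 = 14.758
Arc 5: start y=0.000, vy=14.758 → t=2.952, apex=10.889, x_land=207.514, impact vy=-14.758
  bounce: vy ← 0.88·14.758 = 12.987
Arc 6: start y=0.000, vy=12.987 → t=2.597, apex=8.433, x_land=236.110, impact vy=-12.987
  bounce: vy ← 0.88·12.987 = 11.428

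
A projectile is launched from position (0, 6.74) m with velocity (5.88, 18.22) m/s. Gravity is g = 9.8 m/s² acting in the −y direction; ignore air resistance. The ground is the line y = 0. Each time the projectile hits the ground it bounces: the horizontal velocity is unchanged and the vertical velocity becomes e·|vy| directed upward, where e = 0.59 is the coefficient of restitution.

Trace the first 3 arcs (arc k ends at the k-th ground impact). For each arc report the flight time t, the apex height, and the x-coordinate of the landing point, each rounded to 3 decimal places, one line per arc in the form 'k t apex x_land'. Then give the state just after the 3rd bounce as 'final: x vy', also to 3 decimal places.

Arc 1: start y=6.740, vy=18.220 → t=4.057, apex=23.677, x_land=23.857, impact vy=-21.542
  bounce: vy ← 0.59·21.542 = 12.710
Arc 2: start y=0.000, vy=12.710 → t=2.594, apex=8.242, x_land=39.109, impact vy=-12.710
  bounce: vy ← 0.59·12.710 = 7.499
Arc 3: start y=0.000, vy=7.499 → t=1.530, apex=2.869, x_land=48.108, impact vy=-7.499
  bounce: vy ← 0.59·7.499 = 4.424

1 4.057 23.677 23.857
2 2.594 8.242 39.109
3 1.530 2.869 48.108
final: 48.108 4.424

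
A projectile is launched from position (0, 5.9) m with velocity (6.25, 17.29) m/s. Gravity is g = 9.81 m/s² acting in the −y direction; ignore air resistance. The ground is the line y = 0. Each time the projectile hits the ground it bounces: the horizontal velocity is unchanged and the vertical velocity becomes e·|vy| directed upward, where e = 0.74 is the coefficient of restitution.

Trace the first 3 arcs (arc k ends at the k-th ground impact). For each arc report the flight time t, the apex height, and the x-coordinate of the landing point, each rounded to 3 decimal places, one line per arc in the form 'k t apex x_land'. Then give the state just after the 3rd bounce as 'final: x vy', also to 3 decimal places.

Arc 1: start y=5.900, vy=17.290 → t=3.838, apex=21.137, x_land=23.990, impact vy=-20.364
  bounce: vy ← 0.74·20.364 = 15.070
Arc 2: start y=0.000, vy=15.070 → t=3.072, apex=11.574, x_land=43.191, impact vy=-15.070
  bounce: vy ← 0.74·15.070 = 11.151
Arc 3: start y=0.000, vy=11.151 → t=2.273, apex=6.338, x_land=57.401, impact vy=-11.151
  bounce: vy ← 0.74·11.151 = 8.252

1 3.838 21.137 23.990
2 3.072 11.574 43.191
3 2.273 6.338 57.401
final: 57.401 8.252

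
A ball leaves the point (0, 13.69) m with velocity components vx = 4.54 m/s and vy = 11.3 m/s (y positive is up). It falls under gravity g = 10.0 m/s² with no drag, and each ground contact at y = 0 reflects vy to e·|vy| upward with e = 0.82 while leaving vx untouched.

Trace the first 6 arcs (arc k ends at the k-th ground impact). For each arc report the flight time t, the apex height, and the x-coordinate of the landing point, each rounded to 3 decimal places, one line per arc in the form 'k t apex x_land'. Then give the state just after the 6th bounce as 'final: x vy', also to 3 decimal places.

Arc 1: start y=13.690, vy=11.300 → t=3.134, apex=20.075, x_land=14.227, impact vy=-20.037
  bounce: vy ← 0.82·20.037 = 16.431
Arc 2: start y=0.000, vy=16.431 → t=3.286, apex=13.498, x_land=29.146, impact vy=-16.431
  bounce: vy ← 0.82·16.431 = 13.473
Arc 3: start y=0.000, vy=13.473 → t=2.695, apex=9.076, x_land=41.380, impact vy=-13.473
  bounce: vy ← 0.82·13.473 = 11.048
Arc 4: start y=0.000, vy=11.048 → t=2.210, apex=6.103, x_land=51.411, impact vy=-11.048
  bounce: vy ← 0.82·11.048 = 9.059
Arc 5: start y=0.000, vy=9.059 → t=1.812, apex=4.104, x_land=59.637, impact vy=-9.059
  bounce: vy ← 0.82·9.059 = 7.429
Arc 6: start y=0.000, vy=7.429 → t=1.486, apex=2.759, x_land=66.382, impact vy=-7.429
  bounce: vy ← 0.82·7.429 = 6.091

1 3.134 20.075 14.227
2 3.286 13.498 29.146
3 2.695 9.076 41.380
4 2.210 6.103 51.411
5 1.812 4.104 59.637
6 1.486 2.759 66.382
final: 66.382 6.091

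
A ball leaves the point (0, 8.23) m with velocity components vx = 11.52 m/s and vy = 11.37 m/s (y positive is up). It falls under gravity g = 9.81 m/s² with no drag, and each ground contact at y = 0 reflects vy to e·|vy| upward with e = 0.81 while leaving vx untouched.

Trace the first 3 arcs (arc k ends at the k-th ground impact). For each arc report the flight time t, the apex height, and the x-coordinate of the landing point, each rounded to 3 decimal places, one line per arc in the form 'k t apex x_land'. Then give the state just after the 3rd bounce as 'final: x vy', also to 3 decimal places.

Arc 1: start y=8.230, vy=11.370 → t=2.897, apex=14.819, x_land=33.376, impact vy=-17.051
  bounce: vy ← 0.81·17.051 = 13.812
Arc 2: start y=0.000, vy=13.812 → t=2.816, apex=9.723, x_land=65.814, impact vy=-13.812
  bounce: vy ← 0.81·13.812 = 11.187
Arc 3: start y=0.000, vy=11.187 → t=2.281, apex=6.379, x_land=92.089, impact vy=-11.187
  bounce: vy ← 0.81·11.187 = 9.062

1 2.897 14.819 33.376
2 2.816 9.723 65.814
3 2.281 6.379 92.089
final: 92.089 9.062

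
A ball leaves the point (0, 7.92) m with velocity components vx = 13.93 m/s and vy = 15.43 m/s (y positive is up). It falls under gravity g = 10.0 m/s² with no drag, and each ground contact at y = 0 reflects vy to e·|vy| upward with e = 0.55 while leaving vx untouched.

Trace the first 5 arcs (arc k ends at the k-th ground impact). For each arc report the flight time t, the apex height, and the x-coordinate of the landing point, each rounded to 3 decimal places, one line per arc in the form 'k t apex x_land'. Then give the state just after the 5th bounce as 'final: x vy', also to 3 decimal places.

1 3.534 19.824 49.231
2 2.190 5.997 79.742
3 1.205 1.814 96.523
4 0.663 0.549 105.753
5 0.364 0.166 110.829
final: 110.829 1.002

Arc 1: start y=7.920, vy=15.430 → t=3.534, apex=19.824, x_land=49.231, impact vy=-19.912
  bounce: vy ← 0.55·19.912 = 10.952
Arc 2: start y=0.000, vy=10.952 → t=2.190, apex=5.997, x_land=79.742, impact vy=-10.952
  bounce: vy ← 0.55·10.952 = 6.023
Arc 3: start y=0.000, vy=6.023 → t=1.205, apex=1.814, x_land=96.523, impact vy=-6.023
  bounce: vy ← 0.55·6.023 = 3.313
Arc 4: start y=0.000, vy=3.313 → t=0.663, apex=0.549, x_land=105.753, impact vy=-3.313
  bounce: vy ← 0.55·3.313 = 1.822
Arc 5: start y=0.000, vy=1.822 → t=0.364, apex=0.166, x_land=110.829, impact vy=-1.822
  bounce: vy ← 0.55·1.822 = 1.002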